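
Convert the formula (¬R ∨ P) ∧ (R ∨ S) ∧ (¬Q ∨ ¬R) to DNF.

(¬R ∨ P) ∧ (R ∨ S) ∧ (¬Q ∨ ¬R)
≡ (¬R ∧ R ∧ ¬Q) ∨ (¬R ∧ R ∧ ¬R) ∨ (¬R ∧ S ∧ ¬Q) ∨ (¬R ∧ S ∧ ¬R) ∨ (P ∧ R ∧ ¬Q) ∨ (P ∧ R ∧ ¬R) ∨ (P ∧ S ∧ ¬Q) ∨ (P ∧ S ∧ ¬R)   — distribute ∧ over ∨
≡ (¬R ∧ S) ∨ (P ∧ R ∧ ¬Q) ∨ (P ∧ S ∧ ¬Q)   — simplify

(¬R ∧ S) ∨ (P ∧ R ∧ ¬Q) ∨ (P ∧ S ∧ ¬Q)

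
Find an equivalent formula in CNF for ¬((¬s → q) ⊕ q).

¬((¬s → q) ⊕ q)
≡ ¬(((¬s → q) ∨ q) ∧ ¬((¬s → q) ∧ q))
≡ ¬((¬¬s ∨ q ∨ q) ∧ ¬((¬s → q) ∧ q))
≡ ¬((¬¬s ∨ q ∨ q) ∧ ¬((¬¬s ∨ q) ∧ q))
≡ ¬(¬¬s ∨ q ∨ q) ∨ ¬¬((¬¬s ∨ q) ∧ q)
≡ (¬¬¬s ∧ ¬q ∧ ¬q) ∨ ¬¬((¬¬s ∨ q) ∧ q)
≡ (¬s ∧ ¬q ∧ ¬q) ∨ ¬¬((¬¬s ∨ q) ∧ q)
≡ (¬s ∧ ¬q ∧ ¬q) ∨ ((¬¬s ∨ q) ∧ q)
≡ (¬s ∧ ¬q ∧ ¬q) ∨ ((s ∨ q) ∧ q)
≡ (¬s ∨ s ∨ q) ∧ (¬s ∨ q) ∧ (¬q ∨ s ∨ q) ∧ (¬q ∨ q) ∧ (¬q ∨ s ∨ q) ∧ (¬q ∨ q)
≡ ¬s ∨ q

¬s ∨ q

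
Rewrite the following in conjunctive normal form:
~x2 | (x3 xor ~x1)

~x2 | (x3 xor ~x1)
= ~x2 | ((x3 | ~x1) & ~(x3 & ~x1))   — expand xor
= ~x2 | ((x3 | ~x1) & (~x3 | ~~x1))   — De Morgan
= ~x2 | ((x3 | ~x1) & (~x3 | x1))   — double negation
= (~x2 | x3 | ~x1) & (~x2 | ~x3 | x1)   — distribute | over &

(~x2 | x3 | ~x1) & (~x2 | ~x3 | x1)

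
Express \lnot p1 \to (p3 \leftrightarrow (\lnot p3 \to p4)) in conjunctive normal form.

p1 \lor \lnot p4 \lor p3

\lnot p1 \to (p3 \leftrightarrow (\lnot p3 \to p4))
⇔ \lnot \lnot p1 \lor (p3 \leftrightarrow (\lnot p3 \to p4))
⇔ \lnot \lnot p1 \lor ((p3 \to (\lnot p3 \to p4)) \land ((\lnot p3 \to p4) \to p3))
⇔ \lnot \lnot p1 \lor ((\lnot p3 \lor (\lnot p3 \to p4)) \land ((\lnot p3 \to p4) \to p3))
⇔ \lnot \lnot p1 \lor ((\lnot p3 \lor \lnot \lnot p3 \lor p4) \land ((\lnot p3 \to p4) \to p3))
⇔ \lnot \lnot p1 \lor ((\lnot p3 \lor \lnot \lnot p3 \lor p4) \land (\lnot (\lnot p3 \to p4) \lor p3))
⇔ \lnot \lnot p1 \lor ((\lnot p3 \lor \lnot \lnot p3 \lor p4) \land (\lnot (\lnot \lnot p3 \lor p4) \lor p3))
⇔ p1 \lor ((\lnot p3 \lor \lnot \lnot p3 \lor p4) \land (\lnot (\lnot \lnot p3 \lor p4) \lor p3))
⇔ p1 \lor ((\lnot p3 \lor p3 \lor p4) \land (\lnot (\lnot \lnot p3 \lor p4) \lor p3))
⇔ p1 \lor ((\lnot p3 \lor p3 \lor p4) \land ((\lnot \lnot \lnot p3 \land \lnot p4) \lor p3))
⇔ p1 \lor ((\lnot p3 \lor p3 \lor p4) \land ((\lnot p3 \land \lnot p4) \lor p3))
⇔ (p1 \lor \lnot p3 \lor p3 \lor p4) \land (p1 \lor \lnot p3 \lor p3) \land (p1 \lor \lnot p4 \lor p3)
⇔ p1 \lor \lnot p4 \lor p3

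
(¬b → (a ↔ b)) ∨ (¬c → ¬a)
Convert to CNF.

(¬b → (a ↔ b)) ∨ (¬c → ¬a)
⇔ ¬¬b ∨ (a ↔ b) ∨ (¬c → ¬a)   (eliminate →)
⇔ ¬¬b ∨ ((a → b) ∧ (b → a)) ∨ (¬c → ¬a)   (eliminate ↔)
⇔ ¬¬b ∨ ((¬a ∨ b) ∧ (b → a)) ∨ (¬c → ¬a)   (eliminate →)
⇔ ¬¬b ∨ ((¬a ∨ b) ∧ (¬b ∨ a)) ∨ (¬c → ¬a)   (eliminate →)
⇔ ¬¬b ∨ ((¬a ∨ b) ∧ (¬b ∨ a)) ∨ ¬¬c ∨ ¬a   (eliminate →)
⇔ b ∨ ((¬a ∨ b) ∧ (¬b ∨ a)) ∨ ¬¬c ∨ ¬a   (double negation)
⇔ b ∨ ((¬a ∨ b) ∧ (¬b ∨ a)) ∨ c ∨ ¬a   (double negation)
⇔ (b ∨ ¬a ∨ b ∨ c ∨ ¬a) ∧ (b ∨ ¬b ∨ a ∨ c ∨ ¬a)   (distribute ∨ over ∧)
⇔ b ∨ ¬a ∨ c   (simplify)

b ∨ ¬a ∨ c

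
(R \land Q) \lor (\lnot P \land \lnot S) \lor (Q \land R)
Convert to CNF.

(R \lor \lnot P) \land (R \lor \lnot S) \land (Q \lor \lnot P) \land (Q \lor \lnot S)

(R \land Q) \lor (\lnot P \land \lnot S) \lor (Q \land R)
≡ (R \lor \lnot P \lor Q) \land (R \lor \lnot P \lor R) \land (R \lor \lnot S \lor Q) \land (R \lor \lnot S \lor R) \land (Q \lor \lnot P \lor Q) \land (Q \lor \lnot P \lor R) \land (Q \lor \lnot S \lor Q) \land (Q \lor \lnot S \lor R)
≡ (R \lor \lnot P) \land (R \lor \lnot S) \land (Q \lor \lnot P) \land (Q \lor \lnot S)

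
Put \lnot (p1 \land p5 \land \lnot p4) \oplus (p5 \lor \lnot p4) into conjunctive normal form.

\lnot (p1 \land p5 \land \lnot p4) \oplus (p5 \lor \lnot p4)
⇔ (\lnot (p1 \land p5 \land \lnot p4) \lor p5 \lor \lnot p4) \land \lnot (\lnot (p1 \land p5 \land \lnot p4) \land (p5 \lor \lnot p4))   (expand \oplus)
⇔ (\lnot p1 \lor \lnot p5 \lor \lnot \lnot p4 \lor p5 \lor \lnot p4) \land \lnot (\lnot (p1 \land p5 \land \lnot p4) \land (p5 \lor \lnot p4))   (De Morgan)
⇔ (\lnot p1 \lor \lnot p5 \lor p4 \lor p5 \lor \lnot p4) \land \lnot (\lnot (p1 \land p5 \land \lnot p4) \land (p5 \lor \lnot p4))   (double negation)
⇔ (\lnot p1 \lor \lnot p5 \lor p4 \lor p5 \lor \lnot p4) \land (\lnot \lnot (p1 \land p5 \land \lnot p4) \lor \lnot (p5 \lor \lnot p4))   (De Morgan)
⇔ (\lnot p1 \lor \lnot p5 \lor p4 \lor p5 \lor \lnot p4) \land (p1 \land p5 \land \lnot p4 \lor \lnot (p5 \lor \lnot p4))   (double negation)
⇔ (\lnot p1 \lor \lnot p5 \lor p4 \lor p5 \lor \lnot p4) \land (p1 \land p5 \land \lnot p4 \lor \lnot p5 \land \lnot \lnot p4)   (De Morgan)
⇔ (\lnot p1 \lor \lnot p5 \lor p4 \lor p5 \lor \lnot p4) \land (p1 \land p5 \land \lnot p4 \lor \lnot p5 \land p4)   (double negation)
⇔ (\lnot p1 \lor \lnot p5 \lor p4 \lor p5 \lor \lnot p4) \land (p1 \lor \lnot p5) \land (p1 \lor p4) \land (p5 \lor \lnot p5) \land (p5 \lor p4) \land (\lnot p4 \lor \lnot p5) \land (\lnot p4 \lor p4)   (distribute \lor over \land)
⇔ (p1 \lor \lnot p5) \land (p1 \lor p4) \land (p5 \lor p4) \land (\lnot p4 \lor \lnot p5)   (simplify)

(p1 \lor \lnot p5) \land (p1 \lor p4) \land (p5 \lor p4) \land (\lnot p4 \lor \lnot p5)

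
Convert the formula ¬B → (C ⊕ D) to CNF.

(B ∨ C ∨ D) ∧ (B ∨ ¬C ∨ ¬D)

¬B → (C ⊕ D)
≡ ¬¬B ∨ (C ⊕ D)   — eliminate →
≡ ¬¬B ∨ ((C ∨ D) ∧ ¬(C ∧ D))   — expand ⊕
≡ B ∨ ((C ∨ D) ∧ ¬(C ∧ D))   — double negation
≡ B ∨ ((C ∨ D) ∧ (¬C ∨ ¬D))   — De Morgan
≡ (B ∨ C ∨ D) ∧ (B ∨ ¬C ∨ ¬D)   — distribute ∨ over ∧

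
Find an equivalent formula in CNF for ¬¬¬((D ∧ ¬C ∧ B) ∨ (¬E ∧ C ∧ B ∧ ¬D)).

(¬D ∨ C ∨ ¬B) ∧ (E ∨ ¬C ∨ ¬B ∨ D)

¬¬¬((D ∧ ¬C ∧ B) ∨ (¬E ∧ C ∧ B ∧ ¬D))
≡ ¬((D ∧ ¬C ∧ B) ∨ (¬E ∧ C ∧ B ∧ ¬D))   [double negation]
≡ ¬(D ∧ ¬C ∧ B) ∧ ¬(¬E ∧ C ∧ B ∧ ¬D)   [De Morgan]
≡ (¬D ∨ ¬¬C ∨ ¬B) ∧ ¬(¬E ∧ C ∧ B ∧ ¬D)   [De Morgan]
≡ (¬D ∨ C ∨ ¬B) ∧ ¬(¬E ∧ C ∧ B ∧ ¬D)   [double negation]
≡ (¬D ∨ C ∨ ¬B) ∧ (¬¬E ∨ ¬C ∨ ¬B ∨ ¬¬D)   [De Morgan]
≡ (¬D ∨ C ∨ ¬B) ∧ (E ∨ ¬C ∨ ¬B ∨ ¬¬D)   [double negation]
≡ (¬D ∨ C ∨ ¬B) ∧ (E ∨ ¬C ∨ ¬B ∨ D)   [double negation]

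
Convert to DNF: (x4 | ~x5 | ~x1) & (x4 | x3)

(x4 | ~x5 | ~x1) & (x4 | x3)
≡ (x4 & x4) | (x4 & x3) | (~x5 & x4) | (~x5 & x3) | (~x1 & x4) | (~x1 & x3)   (distribute & over |)
≡ x4 | (~x5 & x3) | (~x1 & x3)   (simplify)

x4 | (~x5 & x3) | (~x1 & x3)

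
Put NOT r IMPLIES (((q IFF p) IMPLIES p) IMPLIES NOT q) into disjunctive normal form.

NOT r IMPLIES (((q IFF p) IMPLIES p) IMPLIES NOT q)
≡ NOT NOT r OR (((q IFF p) IMPLIES p) IMPLIES NOT q)   [eliminate IMPLIES]
≡ NOT NOT r OR NOT ((q IFF p) IMPLIES p) OR NOT q   [eliminate IMPLIES]
≡ NOT NOT r OR NOT (NOT (q IFF p) OR p) OR NOT q   [eliminate IMPLIES]
≡ NOT NOT r OR NOT (NOT ((q IMPLIES p) AND (p IMPLIES q)) OR p) OR NOT q   [eliminate IFF]
≡ NOT NOT r OR NOT (NOT ((NOT q OR p) AND (p IMPLIES q)) OR p) OR NOT q   [eliminate IMPLIES]
≡ NOT NOT r OR NOT (NOT ((NOT q OR p) AND (NOT p OR q)) OR p) OR NOT q   [eliminate IMPLIES]
≡ r OR NOT (NOT ((NOT q OR p) AND (NOT p OR q)) OR p) OR NOT q   [double negation]
≡ r OR (NOT NOT ((NOT q OR p) AND (NOT p OR q)) AND NOT p) OR NOT q   [De Morgan]
≡ r OR ((NOT q OR p) AND (NOT p OR q) AND NOT p) OR NOT q   [double negation]
≡ r OR (NOT q AND NOT p AND NOT p) OR (NOT q AND q AND NOT p) OR (p AND NOT p AND NOT p) OR (p AND q AND NOT p) OR NOT q   [distribute AND over OR]
≡ r OR NOT q   [simplify]

r OR NOT q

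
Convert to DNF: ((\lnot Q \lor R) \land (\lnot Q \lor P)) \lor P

((\lnot Q \lor R) \land (\lnot Q \lor P)) \lor P
≡ (\lnot Q \land \lnot Q) \lor (\lnot Q \land P) \lor (R \land \lnot Q) \lor (R \land P) \lor P   [distribute \land over \lor]
≡ \lnot Q \lor P   [simplify]

\lnot Q \lor P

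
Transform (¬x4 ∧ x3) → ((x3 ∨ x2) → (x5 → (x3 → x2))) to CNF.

(¬x4 ∧ x3) → ((x3 ∨ x2) → (x5 → (x3 → x2)))
⇔ ¬(¬x4 ∧ x3) ∨ ((x3 ∨ x2) → (x5 → (x3 → x2)))   [eliminate →]
⇔ ¬(¬x4 ∧ x3) ∨ ¬(x3 ∨ x2) ∨ (x5 → (x3 → x2))   [eliminate →]
⇔ ¬(¬x4 ∧ x3) ∨ ¬(x3 ∨ x2) ∨ ¬x5 ∨ (x3 → x2)   [eliminate →]
⇔ ¬(¬x4 ∧ x3) ∨ ¬(x3 ∨ x2) ∨ ¬x5 ∨ ¬x3 ∨ x2   [eliminate →]
⇔ ¬¬x4 ∨ ¬x3 ∨ ¬(x3 ∨ x2) ∨ ¬x5 ∨ ¬x3 ∨ x2   [De Morgan]
⇔ x4 ∨ ¬x3 ∨ ¬(x3 ∨ x2) ∨ ¬x5 ∨ ¬x3 ∨ x2   [double negation]
⇔ x4 ∨ ¬x3 ∨ (¬x3 ∧ ¬x2) ∨ ¬x5 ∨ ¬x3 ∨ x2   [De Morgan]
⇔ (x4 ∨ ¬x3 ∨ ¬x3 ∨ ¬x5 ∨ ¬x3 ∨ x2) ∧ (x4 ∨ ¬x3 ∨ ¬x2 ∨ ¬x5 ∨ ¬x3 ∨ x2)   [distribute ∨ over ∧]
⇔ x4 ∨ ¬x3 ∨ ¬x5 ∨ x2   [simplify]

x4 ∨ ¬x3 ∨ ¬x5 ∨ x2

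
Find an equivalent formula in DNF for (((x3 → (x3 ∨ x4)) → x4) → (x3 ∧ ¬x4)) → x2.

(((x3 → (x3 ∨ x4)) → x4) → (x3 ∧ ¬x4)) → x2
= ¬(((x3 → (x3 ∨ x4)) → x4) → (x3 ∧ ¬x4)) ∨ x2   [eliminate →]
= ¬(¬((x3 → (x3 ∨ x4)) → x4) ∨ (x3 ∧ ¬x4)) ∨ x2   [eliminate →]
= ¬(¬(¬(x3 → (x3 ∨ x4)) ∨ x4) ∨ (x3 ∧ ¬x4)) ∨ x2   [eliminate →]
= ¬(¬(¬(¬x3 ∨ x3 ∨ x4) ∨ x4) ∨ (x3 ∧ ¬x4)) ∨ x2   [eliminate →]
= (¬¬(¬(¬x3 ∨ x3 ∨ x4) ∨ x4) ∧ ¬(x3 ∧ ¬x4)) ∨ x2   [De Morgan]
= ((¬(¬x3 ∨ x3 ∨ x4) ∨ x4) ∧ ¬(x3 ∧ ¬x4)) ∨ x2   [double negation]
= (((¬¬x3 ∧ ¬x3 ∧ ¬x4) ∨ x4) ∧ ¬(x3 ∧ ¬x4)) ∨ x2   [De Morgan]
= (((x3 ∧ ¬x3 ∧ ¬x4) ∨ x4) ∧ ¬(x3 ∧ ¬x4)) ∨ x2   [double negation]
= (((x3 ∧ ¬x3 ∧ ¬x4) ∨ x4) ∧ (¬x3 ∨ ¬¬x4)) ∨ x2   [De Morgan]
= (((x3 ∧ ¬x3 ∧ ¬x4) ∨ x4) ∧ (¬x3 ∨ x4)) ∨ x2   [double negation]
= (x3 ∧ ¬x3 ∧ ¬x4 ∧ ¬x3) ∨ (x3 ∧ ¬x3 ∧ ¬x4 ∧ x4) ∨ (x4 ∧ ¬x3) ∨ (x4 ∧ x4) ∨ x2   [distribute ∧ over ∨]
= x4 ∨ x2   [simplify]

x4 ∨ x2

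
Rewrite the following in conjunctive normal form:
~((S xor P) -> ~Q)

(S | P) & (~S | ~P) & Q

~((S xor P) -> ~Q)
= ~(~(S xor P) | ~Q)   — eliminate ->
= ~(~((S | P) & ~(S & P)) | ~Q)   — expand xor
= ~~((S | P) & ~(S & P)) & ~~Q   — De Morgan
= (S | P) & ~(S & P) & ~~Q   — double negation
= (S | P) & (~S | ~P) & ~~Q   — De Morgan
= (S | P) & (~S | ~P) & Q   — double negation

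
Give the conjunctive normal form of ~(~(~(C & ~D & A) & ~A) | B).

~(~(~(C & ~D & A) & ~A) | B)
≡ ~~(~(C & ~D & A) & ~A) & ~B   — De Morgan
≡ ~(C & ~D & A) & ~A & ~B   — double negation
≡ (~C | ~~D | ~A) & ~A & ~B   — De Morgan
≡ (~C | D | ~A) & ~A & ~B   — double negation
≡ ~A & ~B   — simplify

~A & ~B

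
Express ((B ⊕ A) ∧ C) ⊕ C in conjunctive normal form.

((B ⊕ A) ∧ C) ⊕ C
≡ (((B ⊕ A) ∧ C) ∨ C) ∧ ¬((B ⊕ A) ∧ C ∧ C)
≡ (((B ∨ A) ∧ ¬(B ∧ A) ∧ C) ∨ C) ∧ ¬((B ⊕ A) ∧ C ∧ C)
≡ (((B ∨ A) ∧ ¬(B ∧ A) ∧ C) ∨ C) ∧ ¬((B ∨ A) ∧ ¬(B ∧ A) ∧ C ∧ C)
≡ (((B ∨ A) ∧ (¬B ∨ ¬A) ∧ C) ∨ C) ∧ ¬((B ∨ A) ∧ ¬(B ∧ A) ∧ C ∧ C)
≡ (((B ∨ A) ∧ (¬B ∨ ¬A) ∧ C) ∨ C) ∧ (¬(B ∨ A) ∨ ¬¬(B ∧ A) ∨ ¬C ∨ ¬C)
≡ (((B ∨ A) ∧ (¬B ∨ ¬A) ∧ C) ∨ C) ∧ ((¬B ∧ ¬A) ∨ ¬¬(B ∧ A) ∨ ¬C ∨ ¬C)
≡ (((B ∨ A) ∧ (¬B ∨ ¬A) ∧ C) ∨ C) ∧ ((¬B ∧ ¬A) ∨ (B ∧ A) ∨ ¬C ∨ ¬C)
≡ (B ∨ A ∨ C) ∧ (¬B ∨ ¬A ∨ C) ∧ (C ∨ C) ∧ (¬B ∨ B ∨ ¬C ∨ ¬C) ∧ (¬B ∨ A ∨ ¬C ∨ ¬C) ∧ (¬A ∨ B ∨ ¬C ∨ ¬C) ∧ (¬A ∨ A ∨ ¬C ∨ ¬C)
≡ C ∧ (¬B ∨ A ∨ ¬C) ∧ (¬A ∨ B ∨ ¬C)

C ∧ (¬B ∨ A ∨ ¬C) ∧ (¬A ∨ B ∨ ¬C)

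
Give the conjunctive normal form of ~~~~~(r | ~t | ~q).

~~~~~(r | ~t | ~q)
≡ ~~~(r | ~t | ~q)   [double negation]
≡ ~(r | ~t | ~q)   [double negation]
≡ ~r & ~~t & ~~q   [De Morgan]
≡ ~r & t & ~~q   [double negation]
≡ ~r & t & q   [double negation]

~r & t & q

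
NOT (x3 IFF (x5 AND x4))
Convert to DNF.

NOT (x3 IFF (x5 AND x4))
≡ NOT ((x3 IMPLIES (x5 AND x4)) AND ((x5 AND x4) IMPLIES x3))   [eliminate IFF]
≡ NOT ((NOT x3 OR (x5 AND x4)) AND ((x5 AND x4) IMPLIES x3))   [eliminate IMPLIES]
≡ NOT ((NOT x3 OR (x5 AND x4)) AND (NOT (x5 AND x4) OR x3))   [eliminate IMPLIES]
≡ NOT (NOT x3 OR (x5 AND x4)) OR NOT (NOT (x5 AND x4) OR x3)   [De Morgan]
≡ (NOT NOT x3 AND NOT (x5 AND x4)) OR NOT (NOT (x5 AND x4) OR x3)   [De Morgan]
≡ (x3 AND NOT (x5 AND x4)) OR NOT (NOT (x5 AND x4) OR x3)   [double negation]
≡ (x3 AND (NOT x5 OR NOT x4)) OR NOT (NOT (x5 AND x4) OR x3)   [De Morgan]
≡ (x3 AND (NOT x5 OR NOT x4)) OR (NOT NOT (x5 AND x4) AND NOT x3)   [De Morgan]
≡ (x3 AND (NOT x5 OR NOT x4)) OR (x5 AND x4 AND NOT x3)   [double negation]
≡ (x3 AND NOT x5) OR (x3 AND NOT x4) OR (x5 AND x4 AND NOT x3)   [distribute AND over OR]

(x3 AND NOT x5) OR (x3 AND NOT x4) OR (x5 AND x4 AND NOT x3)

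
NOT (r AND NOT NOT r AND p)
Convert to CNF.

NOT r OR NOT p

NOT (r AND NOT NOT r AND p)
= NOT r OR NOT NOT NOT r OR NOT p   [De Morgan]
= NOT r OR NOT r OR NOT p   [double negation]
= NOT r OR NOT p   [simplify]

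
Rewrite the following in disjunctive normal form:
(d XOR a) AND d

(d XOR a) AND d
≡ ((d AND NOT a) OR (NOT d AND a)) AND d   [expand XOR]
≡ (d AND NOT a AND d) OR (NOT d AND a AND d)   [distribute AND over OR]
≡ d AND NOT a   [simplify]

d AND NOT a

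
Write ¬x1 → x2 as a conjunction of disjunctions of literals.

¬x1 → x2
= ¬¬x1 ∨ x2   [eliminate →]
= x1 ∨ x2   [double negation]

x1 ∨ x2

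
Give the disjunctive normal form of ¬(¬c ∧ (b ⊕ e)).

c ∨ (¬b ∧ ¬e) ∨ (e ∧ b)

¬(¬c ∧ (b ⊕ e))
≡ ¬(¬c ∧ ((b ∧ ¬e) ∨ (¬b ∧ e)))   (expand ⊕)
≡ ¬¬c ∨ ¬((b ∧ ¬e) ∨ (¬b ∧ e))   (De Morgan)
≡ c ∨ ¬((b ∧ ¬e) ∨ (¬b ∧ e))   (double negation)
≡ c ∨ (¬(b ∧ ¬e) ∧ ¬(¬b ∧ e))   (De Morgan)
≡ c ∨ ((¬b ∨ ¬¬e) ∧ ¬(¬b ∧ e))   (De Morgan)
≡ c ∨ ((¬b ∨ e) ∧ ¬(¬b ∧ e))   (double negation)
≡ c ∨ ((¬b ∨ e) ∧ (¬¬b ∨ ¬e))   (De Morgan)
≡ c ∨ ((¬b ∨ e) ∧ (b ∨ ¬e))   (double negation)
≡ c ∨ (¬b ∧ b) ∨ (¬b ∧ ¬e) ∨ (e ∧ b) ∨ (e ∧ ¬e)   (distribute ∧ over ∨)
≡ c ∨ (¬b ∧ ¬e) ∨ (e ∧ b)   (simplify)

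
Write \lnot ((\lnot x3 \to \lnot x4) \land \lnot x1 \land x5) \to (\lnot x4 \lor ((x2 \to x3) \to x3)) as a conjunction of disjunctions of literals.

\lnot ((\lnot x3 \to \lnot x4) \land \lnot x1 \land x5) \to (\lnot x4 \lor ((x2 \to x3) \to x3))
= \lnot \lnot ((\lnot x3 \to \lnot x4) \land \lnot x1 \land x5) \lor \lnot x4 \lor ((x2 \to x3) \to x3)   (eliminate \to)
= \lnot \lnot ((\lnot \lnot x3 \lor \lnot x4) \land \lnot x1 \land x5) \lor \lnot x4 \lor ((x2 \to x3) \to x3)   (eliminate \to)
= \lnot \lnot ((\lnot \lnot x3 \lor \lnot x4) \land \lnot x1 \land x5) \lor \lnot x4 \lor \lnot (x2 \to x3) \lor x3   (eliminate \to)
= \lnot \lnot ((\lnot \lnot x3 \lor \lnot x4) \land \lnot x1 \land x5) \lor \lnot x4 \lor \lnot (\lnot x2 \lor x3) \lor x3   (eliminate \to)
= ((\lnot \lnot x3 \lor \lnot x4) \land \lnot x1 \land x5) \lor \lnot x4 \lor \lnot (\lnot x2 \lor x3) \lor x3   (double negation)
= ((x3 \lor \lnot x4) \land \lnot x1 \land x5) \lor \lnot x4 \lor \lnot (\lnot x2 \lor x3) \lor x3   (double negation)
= ((x3 \lor \lnot x4) \land \lnot x1 \land x5) \lor \lnot x4 \lor (\lnot \lnot x2 \land \lnot x3) \lor x3   (De Morgan)
= ((x3 \lor \lnot x4) \land \lnot x1 \land x5) \lor \lnot x4 \lor (x2 \land \lnot x3) \lor x3   (double negation)
= (x3 \lor \lnot x4 \lor \lnot x4 \lor x2 \lor x3) \land (x3 \lor \lnot x4 \lor \lnot x4 \lor \lnot x3 \lor x3) \land (\lnot x1 \lor \lnot x4 \lor x2 \lor x3) \land (\lnot x1 \lor \lnot x4 \lor \lnot x3 \lor x3) \land (x5 \lor \lnot x4 \lor x2 \lor x3) \land (x5 \lor \lnot x4 \lor \lnot x3 \lor x3)   (distribute \lor over \land)
= x3 \lor \lnot x4 \lor x2   (simplify)

x3 \lor \lnot x4 \lor x2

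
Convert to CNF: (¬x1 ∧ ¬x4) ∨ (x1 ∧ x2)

(¬x1 ∨ x2) ∧ (¬x4 ∨ x1) ∧ (¬x4 ∨ x2)

(¬x1 ∧ ¬x4) ∨ (x1 ∧ x2)
⇔ (¬x1 ∨ x1) ∧ (¬x1 ∨ x2) ∧ (¬x4 ∨ x1) ∧ (¬x4 ∨ x2)   [distribute ∨ over ∧]
⇔ (¬x1 ∨ x2) ∧ (¬x4 ∨ x1) ∧ (¬x4 ∨ x2)   [simplify]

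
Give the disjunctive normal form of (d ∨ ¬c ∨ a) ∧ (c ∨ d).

d ∨ (a ∧ c)

(d ∨ ¬c ∨ a) ∧ (c ∨ d)
= (d ∧ c) ∨ (d ∧ d) ∨ (¬c ∧ c) ∨ (¬c ∧ d) ∨ (a ∧ c) ∨ (a ∧ d)   — distribute ∧ over ∨
= d ∨ (a ∧ c)   — simplify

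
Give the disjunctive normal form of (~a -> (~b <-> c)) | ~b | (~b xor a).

(~a -> (~b <-> c)) | ~b | (~b xor a)
⇔ ~~a | (~b <-> c) | ~b | (~b xor a)   — eliminate ->
⇔ ~~a | ((~b -> c) & (c -> ~b)) | ~b | (~b xor a)   — eliminate <->
⇔ ~~a | ((~~b | c) & (c -> ~b)) | ~b | (~b xor a)   — eliminate ->
⇔ ~~a | ((~~b | c) & (~c | ~b)) | ~b | (~b xor a)   — eliminate ->
⇔ ~~a | ((~~b | c) & (~c | ~b)) | ~b | (~b & ~a) | (~~b & a)   — expand xor
⇔ a | ((~~b | c) & (~c | ~b)) | ~b | (~b & ~a) | (~~b & a)   — double negation
⇔ a | ((b | c) & (~c | ~b)) | ~b | (~b & ~a) | (~~b & a)   — double negation
⇔ a | ((b | c) & (~c | ~b)) | ~b | (~b & ~a) | (b & a)   — double negation
⇔ a | (b & ~c) | (b & ~b) | (c & ~c) | (c & ~b) | ~b | (~b & ~a) | (b & a)   — distribute & over |
⇔ a | (b & ~c) | ~b   — simplify

a | (b & ~c) | ~b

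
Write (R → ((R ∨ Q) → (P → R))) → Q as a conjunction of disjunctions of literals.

(R → ((R ∨ Q) → (P → R))) → Q
≡ ¬(R → ((R ∨ Q) → (P → R))) ∨ Q   — eliminate →
≡ ¬(¬R ∨ ((R ∨ Q) → (P → R))) ∨ Q   — eliminate →
≡ ¬(¬R ∨ ¬(R ∨ Q) ∨ (P → R)) ∨ Q   — eliminate →
≡ ¬(¬R ∨ ¬(R ∨ Q) ∨ ¬P ∨ R) ∨ Q   — eliminate →
≡ (¬¬R ∧ ¬¬(R ∨ Q) ∧ ¬¬P ∧ ¬R) ∨ Q   — De Morgan
≡ (R ∧ ¬¬(R ∨ Q) ∧ ¬¬P ∧ ¬R) ∨ Q   — double negation
≡ (R ∧ (R ∨ Q) ∧ ¬¬P ∧ ¬R) ∨ Q   — double negation
≡ (R ∧ (R ∨ Q) ∧ P ∧ ¬R) ∨ Q   — double negation
≡ (R ∨ Q) ∧ (R ∨ Q ∨ Q) ∧ (P ∨ Q) ∧ (¬R ∨ Q)   — distribute ∨ over ∧
≡ (R ∨ Q) ∧ (P ∨ Q) ∧ (¬R ∨ Q)   — simplify

(R ∨ Q) ∧ (P ∨ Q) ∧ (¬R ∨ Q)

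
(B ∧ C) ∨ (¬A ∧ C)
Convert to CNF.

(B ∨ ¬A) ∧ C

(B ∧ C) ∨ (¬A ∧ C)
= (B ∨ ¬A) ∧ (B ∨ C) ∧ (C ∨ ¬A) ∧ (C ∨ C)
= (B ∨ ¬A) ∧ C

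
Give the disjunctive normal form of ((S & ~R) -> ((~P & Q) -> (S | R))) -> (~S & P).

~S & P

((S & ~R) -> ((~P & Q) -> (S | R))) -> (~S & P)
≡ ~((S & ~R) -> ((~P & Q) -> (S | R))) | (~S & P)
≡ ~(~(S & ~R) | ((~P & Q) -> (S | R))) | (~S & P)
≡ ~(~(S & ~R) | ~(~P & Q) | S | R) | (~S & P)
≡ (~~(S & ~R) & ~~(~P & Q) & ~S & ~R) | (~S & P)
≡ (S & ~R & ~~(~P & Q) & ~S & ~R) | (~S & P)
≡ (S & ~R & ~P & Q & ~S & ~R) | (~S & P)
≡ ~S & P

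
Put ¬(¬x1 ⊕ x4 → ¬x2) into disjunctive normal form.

¬x1 ∧ ¬x4 ∧ x2 ∨ x1 ∧ x4 ∧ x2

¬(¬x1 ⊕ x4 → ¬x2)
= ¬(¬(¬x1 ⊕ x4) ∨ ¬x2)   (eliminate →)
= ¬(¬(¬x1 ∧ ¬x4 ∨ ¬¬x1 ∧ x4) ∨ ¬x2)   (expand ⊕)
= ¬¬(¬x1 ∧ ¬x4 ∨ ¬¬x1 ∧ x4) ∧ ¬¬x2   (De Morgan)
= (¬x1 ∧ ¬x4 ∨ ¬¬x1 ∧ x4) ∧ ¬¬x2   (double negation)
= (¬x1 ∧ ¬x4 ∨ x1 ∧ x4) ∧ ¬¬x2   (double negation)
= (¬x1 ∧ ¬x4 ∨ x1 ∧ x4) ∧ x2   (double negation)
= ¬x1 ∧ ¬x4 ∧ x2 ∨ x1 ∧ x4 ∧ x2   (distribute ∧ over ∨)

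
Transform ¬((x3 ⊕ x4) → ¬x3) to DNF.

¬((x3 ⊕ x4) → ¬x3)
≡ ¬(¬(x3 ⊕ x4) ∨ ¬x3)
≡ ¬(¬((x3 ∧ ¬x4) ∨ (¬x3 ∧ x4)) ∨ ¬x3)
≡ ¬¬((x3 ∧ ¬x4) ∨ (¬x3 ∧ x4)) ∧ ¬¬x3
≡ ((x3 ∧ ¬x4) ∨ (¬x3 ∧ x4)) ∧ ¬¬x3
≡ ((x3 ∧ ¬x4) ∨ (¬x3 ∧ x4)) ∧ x3
≡ (x3 ∧ ¬x4 ∧ x3) ∨ (¬x3 ∧ x4 ∧ x3)
≡ x3 ∧ ¬x4

x3 ∧ ¬x4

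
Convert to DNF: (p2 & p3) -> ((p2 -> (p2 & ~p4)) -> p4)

~p2 | ~p3 | p4

(p2 & p3) -> ((p2 -> (p2 & ~p4)) -> p4)
≡ ~(p2 & p3) | ((p2 -> (p2 & ~p4)) -> p4)   [eliminate ->]
≡ ~(p2 & p3) | ~(p2 -> (p2 & ~p4)) | p4   [eliminate ->]
≡ ~(p2 & p3) | ~(~p2 | (p2 & ~p4)) | p4   [eliminate ->]
≡ ~p2 | ~p3 | ~(~p2 | (p2 & ~p4)) | p4   [De Morgan]
≡ ~p2 | ~p3 | (~~p2 & ~(p2 & ~p4)) | p4   [De Morgan]
≡ ~p2 | ~p3 | (p2 & ~(p2 & ~p4)) | p4   [double negation]
≡ ~p2 | ~p3 | (p2 & (~p2 | ~~p4)) | p4   [De Morgan]
≡ ~p2 | ~p3 | (p2 & (~p2 | p4)) | p4   [double negation]
≡ ~p2 | ~p3 | (p2 & ~p2) | (p2 & p4) | p4   [distribute & over |]
≡ ~p2 | ~p3 | p4   [simplify]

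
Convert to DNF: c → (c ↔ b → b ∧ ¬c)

c → (c ↔ b → b ∧ ¬c)
≡ ¬c ∨ (c ↔ b → b ∧ ¬c)   (eliminate →)
≡ ¬c ∨ (c → (b → b ∧ ¬c)) ∧ ((b → b ∧ ¬c) → c)   (eliminate ↔)
≡ ¬c ∨ (¬c ∨ (b → b ∧ ¬c)) ∧ ((b → b ∧ ¬c) → c)   (eliminate →)
≡ ¬c ∨ (¬c ∨ ¬b ∨ b ∧ ¬c) ∧ ((b → b ∧ ¬c) → c)   (eliminate →)
≡ ¬c ∨ (¬c ∨ ¬b ∨ b ∧ ¬c) ∧ (¬(b → b ∧ ¬c) ∨ c)   (eliminate →)
≡ ¬c ∨ (¬c ∨ ¬b ∨ b ∧ ¬c) ∧ (¬(¬b ∨ b ∧ ¬c) ∨ c)   (eliminate →)
≡ ¬c ∨ (¬c ∨ ¬b ∨ b ∧ ¬c) ∧ (¬¬b ∧ ¬(b ∧ ¬c) ∨ c)   (De Morgan)
≡ ¬c ∨ (¬c ∨ ¬b ∨ b ∧ ¬c) ∧ (b ∧ ¬(b ∧ ¬c) ∨ c)   (double negation)
≡ ¬c ∨ (¬c ∨ ¬b ∨ b ∧ ¬c) ∧ (b ∧ (¬b ∨ ¬¬c) ∨ c)   (De Morgan)
≡ ¬c ∨ (¬c ∨ ¬b ∨ b ∧ ¬c) ∧ (b ∧ (¬b ∨ c) ∨ c)   (double negation)
≡ ¬c ∨ ¬c ∧ b ∧ ¬b ∨ ¬c ∧ b ∧ c ∨ ¬c ∧ c ∨ ¬b ∧ b ∧ ¬b ∨ ¬b ∧ b ∧ c ∨ ¬b ∧ c ∨ b ∧ ¬c ∧ b ∧ ¬b ∨ b ∧ ¬c ∧ b ∧ c ∨ b ∧ ¬c ∧ c   (distribute ∧ over ∨)
≡ ¬c ∨ ¬b ∧ c   (simplify)

¬c ∨ ¬b ∧ c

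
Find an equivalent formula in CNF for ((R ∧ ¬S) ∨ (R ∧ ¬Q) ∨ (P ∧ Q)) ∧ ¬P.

(R ∨ P) ∧ (R ∨ Q) ∧ (¬S ∨ ¬Q ∨ P) ∧ ¬P

((R ∧ ¬S) ∨ (R ∧ ¬Q) ∨ (P ∧ Q)) ∧ ¬P
= (R ∨ R ∨ P) ∧ (R ∨ R ∨ Q) ∧ (R ∨ ¬Q ∨ P) ∧ (R ∨ ¬Q ∨ Q) ∧ (¬S ∨ R ∨ P) ∧ (¬S ∨ R ∨ Q) ∧ (¬S ∨ ¬Q ∨ P) ∧ (¬S ∨ ¬Q ∨ Q) ∧ ¬P   [distribute ∨ over ∧]
= (R ∨ P) ∧ (R ∨ Q) ∧ (¬S ∨ ¬Q ∨ P) ∧ ¬P   [simplify]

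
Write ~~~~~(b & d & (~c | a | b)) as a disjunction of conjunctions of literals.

~~~~~(b & d & (~c | a | b))
≡ ~~~(b & d & (~c | a | b))   [double negation]
≡ ~(b & d & (~c | a | b))   [double negation]
≡ ~b | ~d | ~(~c | a | b)   [De Morgan]
≡ ~b | ~d | (~~c & ~a & ~b)   [De Morgan]
≡ ~b | ~d | (c & ~a & ~b)   [double negation]
≡ ~b | ~d   [simplify]

~b | ~d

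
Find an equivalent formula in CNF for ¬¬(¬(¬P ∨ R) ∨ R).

¬¬(¬(¬P ∨ R) ∨ R)
≡ ¬(¬P ∨ R) ∨ R   — double negation
≡ (¬¬P ∧ ¬R) ∨ R   — De Morgan
≡ (P ∧ ¬R) ∨ R   — double negation
≡ (P ∨ R) ∧ (¬R ∨ R)   — distribute ∨ over ∧
≡ P ∨ R   — simplify

P ∨ R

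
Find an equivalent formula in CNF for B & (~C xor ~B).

B & (~C xor ~B)
= B & (~C | ~B) & ~(~C & ~B)   — expand xor
= B & (~C | ~B) & (~~C | ~~B)   — De Morgan
= B & (~C | ~B) & (C | ~~B)   — double negation
= B & (~C | ~B) & (C | B)   — double negation
= B & (~C | ~B)   — simplify

B & (~C | ~B)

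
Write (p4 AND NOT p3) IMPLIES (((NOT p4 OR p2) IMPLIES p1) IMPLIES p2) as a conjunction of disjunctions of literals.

(p4 AND NOT p3) IMPLIES (((NOT p4 OR p2) IMPLIES p1) IMPLIES p2)
⇔ NOT (p4 AND NOT p3) OR (((NOT p4 OR p2) IMPLIES p1) IMPLIES p2)
⇔ NOT (p4 AND NOT p3) OR NOT ((NOT p4 OR p2) IMPLIES p1) OR p2
⇔ NOT (p4 AND NOT p3) OR NOT (NOT (NOT p4 OR p2) OR p1) OR p2
⇔ NOT p4 OR NOT NOT p3 OR NOT (NOT (NOT p4 OR p2) OR p1) OR p2
⇔ NOT p4 OR p3 OR NOT (NOT (NOT p4 OR p2) OR p1) OR p2
⇔ NOT p4 OR p3 OR (NOT NOT (NOT p4 OR p2) AND NOT p1) OR p2
⇔ NOT p4 OR p3 OR ((NOT p4 OR p2) AND NOT p1) OR p2
⇔ (NOT p4 OR p3 OR NOT p4 OR p2 OR p2) AND (NOT p4 OR p3 OR NOT p1 OR p2)
⇔ NOT p4 OR p3 OR p2

NOT p4 OR p3 OR p2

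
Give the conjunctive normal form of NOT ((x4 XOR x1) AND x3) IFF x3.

NOT ((x4 XOR x1) AND x3) IFF x3
≡ (NOT ((x4 XOR x1) AND x3) IMPLIES x3) AND (x3 IMPLIES NOT ((x4 XOR x1) AND x3))
≡ (NOT NOT ((x4 XOR x1) AND x3) OR x3) AND (x3 IMPLIES NOT ((x4 XOR x1) AND x3))
≡ (NOT NOT ((x4 OR x1) AND NOT (x4 AND x1) AND x3) OR x3) AND (x3 IMPLIES NOT ((x4 XOR x1) AND x3))
≡ (NOT NOT ((x4 OR x1) AND NOT (x4 AND x1) AND x3) OR x3) AND (NOT x3 OR NOT ((x4 XOR x1) AND x3))
≡ (NOT NOT ((x4 OR x1) AND NOT (x4 AND x1) AND x3) OR x3) AND (NOT x3 OR NOT ((x4 OR x1) AND NOT (x4 AND x1) AND x3))
≡ (((x4 OR x1) AND NOT (x4 AND x1) AND x3) OR x3) AND (NOT x3 OR NOT ((x4 OR x1) AND NOT (x4 AND x1) AND x3))
≡ (((x4 OR x1) AND (NOT x4 OR NOT x1) AND x3) OR x3) AND (NOT x3 OR NOT ((x4 OR x1) AND NOT (x4 AND x1) AND x3))
≡ (((x4 OR x1) AND (NOT x4 OR NOT x1) AND x3) OR x3) AND (NOT x3 OR NOT (x4 OR x1) OR NOT NOT (x4 AND x1) OR NOT x3)
≡ (((x4 OR x1) AND (NOT x4 OR NOT x1) AND x3) OR x3) AND (NOT x3 OR (NOT x4 AND NOT x1) OR NOT NOT (x4 AND x1) OR NOT x3)
≡ (((x4 OR x1) AND (NOT x4 OR NOT x1) AND x3) OR x3) AND (NOT x3 OR (NOT x4 AND NOT x1) OR (x4 AND x1) OR NOT x3)
≡ (x4 OR x1 OR x3) AND (NOT x4 OR NOT x1 OR x3) AND (x3 OR x3) AND (NOT x3 OR NOT x4 OR x4 OR NOT x3) AND (NOT x3 OR NOT x4 OR x1 OR NOT x3) AND (NOT x3 OR NOT x1 OR x4 OR NOT x3) AND (NOT x3 OR NOT x1 OR x1 OR NOT x3)
≡ x3 AND (NOT x3 OR NOT x4 OR x1) AND (NOT x3 OR NOT x1 OR x4)

x3 AND (NOT x3 OR NOT x4 OR x1) AND (NOT x3 OR NOT x1 OR x4)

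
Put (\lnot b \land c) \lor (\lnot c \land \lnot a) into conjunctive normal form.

(\lnot b \lor \lnot c) \land (\lnot b \lor \lnot a) \land (c \lor \lnot a)

(\lnot b \land c) \lor (\lnot c \land \lnot a)
≡ (\lnot b \lor \lnot c) \land (\lnot b \lor \lnot a) \land (c \lor \lnot c) \land (c \lor \lnot a)   [distribute \lor over \land]
≡ (\lnot b \lor \lnot c) \land (\lnot b \lor \lnot a) \land (c \lor \lnot a)   [simplify]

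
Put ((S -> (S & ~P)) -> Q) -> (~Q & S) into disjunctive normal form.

((S -> (S & ~P)) -> Q) -> (~Q & S)
≡ ~((S -> (S & ~P)) -> Q) | (~Q & S)   — eliminate ->
≡ ~(~(S -> (S & ~P)) | Q) | (~Q & S)   — eliminate ->
≡ ~(~(~S | (S & ~P)) | Q) | (~Q & S)   — eliminate ->
≡ (~~(~S | (S & ~P)) & ~Q) | (~Q & S)   — De Morgan
≡ ((~S | (S & ~P)) & ~Q) | (~Q & S)   — double negation
≡ (~S & ~Q) | (S & ~P & ~Q) | (~Q & S)   — distribute & over |
≡ (~S & ~Q) | (~Q & S)   — simplify

(~S & ~Q) | (~Q & S)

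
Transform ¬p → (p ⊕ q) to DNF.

p ∨ (¬p ∧ q)

¬p → (p ⊕ q)
= ¬¬p ∨ (p ⊕ q)   [eliminate →]
= ¬¬p ∨ (p ∧ ¬q) ∨ (¬p ∧ q)   [expand ⊕]
= p ∨ (p ∧ ¬q) ∨ (¬p ∧ q)   [double negation]
= p ∨ (¬p ∧ q)   [simplify]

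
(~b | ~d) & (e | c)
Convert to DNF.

(~b & e) | (~b & c) | (~d & e) | (~d & c)

(~b | ~d) & (e | c)
≡ (~b & e) | (~b & c) | (~d & e) | (~d & c)   [distribute & over |]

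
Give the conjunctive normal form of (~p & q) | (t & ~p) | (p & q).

(~p & q) | (t & ~p) | (p & q)
≡ (~p | t | p) & (~p | t | q) & (~p | ~p | p) & (~p | ~p | q) & (q | t | p) & (q | t | q) & (q | ~p | p) & (q | ~p | q)   [distribute | over &]
≡ (~p | q) & (q | t)   [simplify]

(~p | q) & (q | t)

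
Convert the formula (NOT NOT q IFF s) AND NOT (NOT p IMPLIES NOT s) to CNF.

(NOT s OR q) AND NOT p AND s

(NOT NOT q IFF s) AND NOT (NOT p IMPLIES NOT s)
= (NOT NOT q IMPLIES s) AND (s IMPLIES NOT NOT q) AND NOT (NOT p IMPLIES NOT s)   [eliminate IFF]
= (NOT NOT NOT q OR s) AND (s IMPLIES NOT NOT q) AND NOT (NOT p IMPLIES NOT s)   [eliminate IMPLIES]
= (NOT NOT NOT q OR s) AND (NOT s OR NOT NOT q) AND NOT (NOT p IMPLIES NOT s)   [eliminate IMPLIES]
= (NOT NOT NOT q OR s) AND (NOT s OR NOT NOT q) AND NOT (NOT NOT p OR NOT s)   [eliminate IMPLIES]
= (NOT q OR s) AND (NOT s OR NOT NOT q) AND NOT (NOT NOT p OR NOT s)   [double negation]
= (NOT q OR s) AND (NOT s OR q) AND NOT (NOT NOT p OR NOT s)   [double negation]
= (NOT q OR s) AND (NOT s OR q) AND NOT NOT NOT p AND NOT NOT s   [De Morgan]
= (NOT q OR s) AND (NOT s OR q) AND NOT p AND NOT NOT s   [double negation]
= (NOT q OR s) AND (NOT s OR q) AND NOT p AND s   [double negation]
= (NOT s OR q) AND NOT p AND s   [simplify]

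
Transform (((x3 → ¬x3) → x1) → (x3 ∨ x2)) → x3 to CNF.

(x3 ∨ x1) ∧ (¬x2 ∨ x3)

(((x3 → ¬x3) → x1) → (x3 ∨ x2)) → x3
⇔ ¬(((x3 → ¬x3) → x1) → (x3 ∨ x2)) ∨ x3   [eliminate →]
⇔ ¬(¬((x3 → ¬x3) → x1) ∨ x3 ∨ x2) ∨ x3   [eliminate →]
⇔ ¬(¬(¬(x3 → ¬x3) ∨ x1) ∨ x3 ∨ x2) ∨ x3   [eliminate →]
⇔ ¬(¬(¬(¬x3 ∨ ¬x3) ∨ x1) ∨ x3 ∨ x2) ∨ x3   [eliminate →]
⇔ (¬¬(¬(¬x3 ∨ ¬x3) ∨ x1) ∧ ¬x3 ∧ ¬x2) ∨ x3   [De Morgan]
⇔ ((¬(¬x3 ∨ ¬x3) ∨ x1) ∧ ¬x3 ∧ ¬x2) ∨ x3   [double negation]
⇔ (((¬¬x3 ∧ ¬¬x3) ∨ x1) ∧ ¬x3 ∧ ¬x2) ∨ x3   [De Morgan]
⇔ (((x3 ∧ ¬¬x3) ∨ x1) ∧ ¬x3 ∧ ¬x2) ∨ x3   [double negation]
⇔ (((x3 ∧ x3) ∨ x1) ∧ ¬x3 ∧ ¬x2) ∨ x3   [double negation]
⇔ (x3 ∨ x1 ∨ x3) ∧ (x3 ∨ x1 ∨ x3) ∧ (¬x3 ∨ x3) ∧ (¬x2 ∨ x3)   [distribute ∨ over ∧]
⇔ (x3 ∨ x1) ∧ (¬x2 ∨ x3)   [simplify]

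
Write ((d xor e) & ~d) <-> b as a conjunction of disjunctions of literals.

((d xor e) & ~d) <-> b
⇔ (((d xor e) & ~d) -> b) & (b -> ((d xor e) & ~d))   [eliminate <->]
⇔ (~((d xor e) & ~d) | b) & (b -> ((d xor e) & ~d))   [eliminate ->]
⇔ (~((d | e) & ~(d & e) & ~d) | b) & (b -> ((d xor e) & ~d))   [expand xor]
⇔ (~((d | e) & ~(d & e) & ~d) | b) & (~b | ((d xor e) & ~d))   [eliminate ->]
⇔ (~((d | e) & ~(d & e) & ~d) | b) & (~b | ((d | e) & ~(d & e) & ~d))   [expand xor]
⇔ (~(d | e) | ~~(d & e) | ~~d | b) & (~b | ((d | e) & ~(d & e) & ~d))   [De Morgan]
⇔ ((~d & ~e) | ~~(d & e) | ~~d | b) & (~b | ((d | e) & ~(d & e) & ~d))   [De Morgan]
⇔ ((~d & ~e) | (d & e) | ~~d | b) & (~b | ((d | e) & ~(d & e) & ~d))   [double negation]
⇔ ((~d & ~e) | (d & e) | d | b) & (~b | ((d | e) & ~(d & e) & ~d))   [double negation]
⇔ ((~d & ~e) | (d & e) | d | b) & (~b | ((d | e) & (~d | ~e) & ~d))   [De Morgan]
⇔ (~d | d | d | b) & (~d | e | d | b) & (~e | d | d | b) & (~e | e | d | b) & (~b | d | e) & (~b | ~d | ~e) & (~b | ~d)   [distribute | over &]
⇔ (~e | d | b) & (~b | d | e) & (~b | ~d)   [simplify]

(~e | d | b) & (~b | d | e) & (~b | ~d)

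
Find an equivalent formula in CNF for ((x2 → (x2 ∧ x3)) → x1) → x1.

¬x2 ∨ x3 ∨ x1

((x2 → (x2 ∧ x3)) → x1) → x1
⇔ ¬((x2 → (x2 ∧ x3)) → x1) ∨ x1   [eliminate →]
⇔ ¬(¬(x2 → (x2 ∧ x3)) ∨ x1) ∨ x1   [eliminate →]
⇔ ¬(¬(¬x2 ∨ (x2 ∧ x3)) ∨ x1) ∨ x1   [eliminate →]
⇔ (¬¬(¬x2 ∨ (x2 ∧ x3)) ∧ ¬x1) ∨ x1   [De Morgan]
⇔ ((¬x2 ∨ (x2 ∧ x3)) ∧ ¬x1) ∨ x1   [double negation]
⇔ (¬x2 ∨ x2 ∨ x1) ∧ (¬x2 ∨ x3 ∨ x1) ∧ (¬x1 ∨ x1)   [distribute ∨ over ∧]
⇔ ¬x2 ∨ x3 ∨ x1   [simplify]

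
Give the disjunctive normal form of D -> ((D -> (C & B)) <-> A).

~D | (D & ~C & ~A) | (D & ~B & ~A) | (A & C & B)

D -> ((D -> (C & B)) <-> A)
≡ ~D | ((D -> (C & B)) <-> A)   [eliminate ->]
≡ ~D | (((D -> (C & B)) -> A) & (A -> (D -> (C & B))))   [eliminate <->]
≡ ~D | ((~(D -> (C & B)) | A) & (A -> (D -> (C & B))))   [eliminate ->]
≡ ~D | ((~(~D | (C & B)) | A) & (A -> (D -> (C & B))))   [eliminate ->]
≡ ~D | ((~(~D | (C & B)) | A) & (~A | (D -> (C & B))))   [eliminate ->]
≡ ~D | ((~(~D | (C & B)) | A) & (~A | ~D | (C & B)))   [eliminate ->]
≡ ~D | (((~~D & ~(C & B)) | A) & (~A | ~D | (C & B)))   [De Morgan]
≡ ~D | (((D & ~(C & B)) | A) & (~A | ~D | (C & B)))   [double negation]
≡ ~D | (((D & (~C | ~B)) | A) & (~A | ~D | (C & B)))   [De Morgan]
≡ ~D | (D & ~C & ~A) | (D & ~C & ~D) | (D & ~C & C & B) | (D & ~B & ~A) | (D & ~B & ~D) | (D & ~B & C & B) | (A & ~A) | (A & ~D) | (A & C & B)   [distribute & over |]
≡ ~D | (D & ~C & ~A) | (D & ~B & ~A) | (A & C & B)   [simplify]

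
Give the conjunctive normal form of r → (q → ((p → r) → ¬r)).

¬r ∨ ¬q

r → (q → ((p → r) → ¬r))
= ¬r ∨ (q → ((p → r) → ¬r))   (eliminate →)
= ¬r ∨ ¬q ∨ ((p → r) → ¬r)   (eliminate →)
= ¬r ∨ ¬q ∨ ¬(p → r) ∨ ¬r   (eliminate →)
= ¬r ∨ ¬q ∨ ¬(¬p ∨ r) ∨ ¬r   (eliminate →)
= ¬r ∨ ¬q ∨ (¬¬p ∧ ¬r) ∨ ¬r   (De Morgan)
= ¬r ∨ ¬q ∨ (p ∧ ¬r) ∨ ¬r   (double negation)
= (¬r ∨ ¬q ∨ p ∨ ¬r) ∧ (¬r ∨ ¬q ∨ ¬r ∨ ¬r)   (distribute ∨ over ∧)
= ¬r ∨ ¬q   (simplify)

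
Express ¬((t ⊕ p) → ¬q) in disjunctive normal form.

(t ∧ ¬p ∧ q) ∨ (¬t ∧ p ∧ q)

¬((t ⊕ p) → ¬q)
⇔ ¬(¬(t ⊕ p) ∨ ¬q)
⇔ ¬(¬((t ∧ ¬p) ∨ (¬t ∧ p)) ∨ ¬q)
⇔ ¬¬((t ∧ ¬p) ∨ (¬t ∧ p)) ∧ ¬¬q
⇔ ((t ∧ ¬p) ∨ (¬t ∧ p)) ∧ ¬¬q
⇔ ((t ∧ ¬p) ∨ (¬t ∧ p)) ∧ q
⇔ (t ∧ ¬p ∧ q) ∨ (¬t ∧ p ∧ q)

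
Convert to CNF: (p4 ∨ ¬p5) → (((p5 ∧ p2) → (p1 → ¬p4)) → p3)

(¬p4 ∨ p2 ∨ p3) ∧ (¬p4 ∨ p1 ∨ p3) ∧ (p5 ∨ p3)

(p4 ∨ ¬p5) → (((p5 ∧ p2) → (p1 → ¬p4)) → p3)
≡ ¬(p4 ∨ ¬p5) ∨ (((p5 ∧ p2) → (p1 → ¬p4)) → p3)   (eliminate →)
≡ ¬(p4 ∨ ¬p5) ∨ ¬((p5 ∧ p2) → (p1 → ¬p4)) ∨ p3   (eliminate →)
≡ ¬(p4 ∨ ¬p5) ∨ ¬(¬(p5 ∧ p2) ∨ (p1 → ¬p4)) ∨ p3   (eliminate →)
≡ ¬(p4 ∨ ¬p5) ∨ ¬(¬(p5 ∧ p2) ∨ ¬p1 ∨ ¬p4) ∨ p3   (eliminate →)
≡ (¬p4 ∧ ¬¬p5) ∨ ¬(¬(p5 ∧ p2) ∨ ¬p1 ∨ ¬p4) ∨ p3   (De Morgan)
≡ (¬p4 ∧ p5) ∨ ¬(¬(p5 ∧ p2) ∨ ¬p1 ∨ ¬p4) ∨ p3   (double negation)
≡ (¬p4 ∧ p5) ∨ (¬¬(p5 ∧ p2) ∧ ¬¬p1 ∧ ¬¬p4) ∨ p3   (De Morgan)
≡ (¬p4 ∧ p5) ∨ (p5 ∧ p2 ∧ ¬¬p1 ∧ ¬¬p4) ∨ p3   (double negation)
≡ (¬p4 ∧ p5) ∨ (p5 ∧ p2 ∧ p1 ∧ ¬¬p4) ∨ p3   (double negation)
≡ (¬p4 ∧ p5) ∨ (p5 ∧ p2 ∧ p1 ∧ p4) ∨ p3   (double negation)
≡ (¬p4 ∨ p5 ∨ p3) ∧ (¬p4 ∨ p2 ∨ p3) ∧ (¬p4 ∨ p1 ∨ p3) ∧ (¬p4 ∨ p4 ∨ p3) ∧ (p5 ∨ p5 ∨ p3) ∧ (p5 ∨ p2 ∨ p3) ∧ (p5 ∨ p1 ∨ p3) ∧ (p5 ∨ p4 ∨ p3)   (distribute ∨ over ∧)
≡ (¬p4 ∨ p2 ∨ p3) ∧ (¬p4 ∨ p1 ∨ p3) ∧ (p5 ∨ p3)   (simplify)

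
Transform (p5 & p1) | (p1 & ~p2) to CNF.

(p5 | ~p2) & p1

(p5 & p1) | (p1 & ~p2)
⇔ (p5 | p1) & (p5 | ~p2) & (p1 | p1) & (p1 | ~p2)   [distribute | over &]
⇔ (p5 | ~p2) & p1   [simplify]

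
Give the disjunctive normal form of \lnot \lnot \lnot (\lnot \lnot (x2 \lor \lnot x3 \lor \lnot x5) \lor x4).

\lnot \lnot \lnot (\lnot \lnot (x2 \lor \lnot x3 \lor \lnot x5) \lor x4)
≡ \lnot (\lnot \lnot (x2 \lor \lnot x3 \lor \lnot x5) \lor x4)   — double negation
≡ \lnot \lnot \lnot (x2 \lor \lnot x3 \lor \lnot x5) \land \lnot x4   — De Morgan
≡ \lnot (x2 \lor \lnot x3 \lor \lnot x5) \land \lnot x4   — double negation
≡ \lnot x2 \land \lnot \lnot x3 \land \lnot \lnot x5 \land \lnot x4   — De Morgan
≡ \lnot x2 \land x3 \land \lnot \lnot x5 \land \lnot x4   — double negation
≡ \lnot x2 \land x3 \land x5 \land \lnot x4   — double negation

\lnot x2 \land x3 \land x5 \land \lnot x4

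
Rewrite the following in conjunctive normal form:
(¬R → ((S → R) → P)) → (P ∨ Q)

(¬R ∨ P ∨ Q) ∧ (¬S ∨ R ∨ P ∨ Q)

(¬R → ((S → R) → P)) → (P ∨ Q)
≡ ¬(¬R → ((S → R) → P)) ∨ P ∨ Q   [eliminate →]
≡ ¬(¬¬R ∨ ((S → R) → P)) ∨ P ∨ Q   [eliminate →]
≡ ¬(¬¬R ∨ ¬(S → R) ∨ P) ∨ P ∨ Q   [eliminate →]
≡ ¬(¬¬R ∨ ¬(¬S ∨ R) ∨ P) ∨ P ∨ Q   [eliminate →]
≡ (¬¬¬R ∧ ¬¬(¬S ∨ R) ∧ ¬P) ∨ P ∨ Q   [De Morgan]
≡ (¬R ∧ ¬¬(¬S ∨ R) ∧ ¬P) ∨ P ∨ Q   [double negation]
≡ (¬R ∧ (¬S ∨ R) ∧ ¬P) ∨ P ∨ Q   [double negation]
≡ (¬R ∨ P ∨ Q) ∧ (¬S ∨ R ∨ P ∨ Q) ∧ (¬P ∨ P ∨ Q)   [distribute ∨ over ∧]
≡ (¬R ∨ P ∨ Q) ∧ (¬S ∨ R ∨ P ∨ Q)   [simplify]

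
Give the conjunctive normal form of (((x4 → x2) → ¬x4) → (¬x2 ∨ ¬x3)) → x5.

(¬x2 ∨ ¬x4 ∨ x5) ∧ (x2 ∨ x5) ∧ (x3 ∨ x5)

(((x4 → x2) → ¬x4) → (¬x2 ∨ ¬x3)) → x5
⇔ ¬(((x4 → x2) → ¬x4) → (¬x2 ∨ ¬x3)) ∨ x5   [eliminate →]
⇔ ¬(¬((x4 → x2) → ¬x4) ∨ ¬x2 ∨ ¬x3) ∨ x5   [eliminate →]
⇔ ¬(¬(¬(x4 → x2) ∨ ¬x4) ∨ ¬x2 ∨ ¬x3) ∨ x5   [eliminate →]
⇔ ¬(¬(¬(¬x4 ∨ x2) ∨ ¬x4) ∨ ¬x2 ∨ ¬x3) ∨ x5   [eliminate →]
⇔ (¬¬(¬(¬x4 ∨ x2) ∨ ¬x4) ∧ ¬¬x2 ∧ ¬¬x3) ∨ x5   [De Morgan]
⇔ ((¬(¬x4 ∨ x2) ∨ ¬x4) ∧ ¬¬x2 ∧ ¬¬x3) ∨ x5   [double negation]
⇔ (((¬¬x4 ∧ ¬x2) ∨ ¬x4) ∧ ¬¬x2 ∧ ¬¬x3) ∨ x5   [De Morgan]
⇔ (((x4 ∧ ¬x2) ∨ ¬x4) ∧ ¬¬x2 ∧ ¬¬x3) ∨ x5   [double negation]
⇔ (((x4 ∧ ¬x2) ∨ ¬x4) ∧ x2 ∧ ¬¬x3) ∨ x5   [double negation]
⇔ (((x4 ∧ ¬x2) ∨ ¬x4) ∧ x2 ∧ x3) ∨ x5   [double negation]
⇔ (x4 ∨ ¬x4 ∨ x5) ∧ (¬x2 ∨ ¬x4 ∨ x5) ∧ (x2 ∨ x5) ∧ (x3 ∨ x5)   [distribute ∨ over ∧]
⇔ (¬x2 ∨ ¬x4 ∨ x5) ∧ (x2 ∨ x5) ∧ (x3 ∨ x5)   [simplify]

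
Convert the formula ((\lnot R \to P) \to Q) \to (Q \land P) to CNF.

(R \lor P) \land (\lnot Q \lor P)

((\lnot R \to P) \to Q) \to (Q \land P)
≡ \lnot ((\lnot R \to P) \to Q) \lor (Q \land P)   — eliminate \to
≡ \lnot (\lnot (\lnot R \to P) \lor Q) \lor (Q \land P)   — eliminate \to
≡ \lnot (\lnot (\lnot \lnot R \lor P) \lor Q) \lor (Q \land P)   — eliminate \to
≡ (\lnot \lnot (\lnot \lnot R \lor P) \land \lnot Q) \lor (Q \land P)   — De Morgan
≡ ((\lnot \lnot R \lor P) \land \lnot Q) \lor (Q \land P)   — double negation
≡ ((R \lor P) \land \lnot Q) \lor (Q \land P)   — double negation
≡ (R \lor P \lor Q) \land (R \lor P \lor P) \land (\lnot Q \lor Q) \land (\lnot Q \lor P)   — distribute \lor over \land
≡ (R \lor P) \land (\lnot Q \lor P)   — simplify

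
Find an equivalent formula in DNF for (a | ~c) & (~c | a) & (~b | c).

(a | ~c) & (~c | a) & (~b | c)
≡ (a & ~c & ~b) | (a & ~c & c) | (a & a & ~b) | (a & a & c) | (~c & ~c & ~b) | (~c & ~c & c) | (~c & a & ~b) | (~c & a & c)   [distribute & over |]
≡ (a & ~b) | (a & c) | (~c & ~b)   [simplify]

(a & ~b) | (a & c) | (~c & ~b)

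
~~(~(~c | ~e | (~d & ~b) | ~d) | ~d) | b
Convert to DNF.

(c & e & d) | ~d | b

~~(~(~c | ~e | (~d & ~b) | ~d) | ~d) | b
= ~(~c | ~e | (~d & ~b) | ~d) | ~d | b   (double negation)
= (~~c & ~~e & ~(~d & ~b) & ~~d) | ~d | b   (De Morgan)
= (c & ~~e & ~(~d & ~b) & ~~d) | ~d | b   (double negation)
= (c & e & ~(~d & ~b) & ~~d) | ~d | b   (double negation)
= (c & e & (~~d | ~~b) & ~~d) | ~d | b   (De Morgan)
= (c & e & (d | ~~b) & ~~d) | ~d | b   (double negation)
= (c & e & (d | b) & ~~d) | ~d | b   (double negation)
= (c & e & (d | b) & d) | ~d | b   (double negation)
= (c & e & d & d) | (c & e & b & d) | ~d | b   (distribute & over |)
= (c & e & d) | ~d | b   (simplify)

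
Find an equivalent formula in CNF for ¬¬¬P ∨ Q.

¬¬¬P ∨ Q
≡ ¬P ∨ Q   [double negation]

¬P ∨ Q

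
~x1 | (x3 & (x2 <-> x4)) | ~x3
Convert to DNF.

~x1 | (x3 & ~x2 & ~x4) | (x3 & x4 & x2) | ~x3

~x1 | (x3 & (x2 <-> x4)) | ~x3
= ~x1 | (x3 & (x2 -> x4) & (x4 -> x2)) | ~x3   [eliminate <->]
= ~x1 | (x3 & (~x2 | x4) & (x4 -> x2)) | ~x3   [eliminate ->]
= ~x1 | (x3 & (~x2 | x4) & (~x4 | x2)) | ~x3   [eliminate ->]
= ~x1 | (x3 & ~x2 & ~x4) | (x3 & ~x2 & x2) | (x3 & x4 & ~x4) | (x3 & x4 & x2) | ~x3   [distribute & over |]
= ~x1 | (x3 & ~x2 & ~x4) | (x3 & x4 & x2) | ~x3   [simplify]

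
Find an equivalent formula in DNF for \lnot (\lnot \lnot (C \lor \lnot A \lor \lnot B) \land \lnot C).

(\lnot C \land A \land B) \lor C

\lnot (\lnot \lnot (C \lor \lnot A \lor \lnot B) \land \lnot C)
⇔ \lnot \lnot \lnot (C \lor \lnot A \lor \lnot B) \lor \lnot \lnot C   (De Morgan)
⇔ \lnot (C \lor \lnot A \lor \lnot B) \lor \lnot \lnot C   (double negation)
⇔ (\lnot C \land \lnot \lnot A \land \lnot \lnot B) \lor \lnot \lnot C   (De Morgan)
⇔ (\lnot C \land A \land \lnot \lnot B) \lor \lnot \lnot C   (double negation)
⇔ (\lnot C \land A \land B) \lor \lnot \lnot C   (double negation)
⇔ (\lnot C \land A \land B) \lor C   (double negation)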